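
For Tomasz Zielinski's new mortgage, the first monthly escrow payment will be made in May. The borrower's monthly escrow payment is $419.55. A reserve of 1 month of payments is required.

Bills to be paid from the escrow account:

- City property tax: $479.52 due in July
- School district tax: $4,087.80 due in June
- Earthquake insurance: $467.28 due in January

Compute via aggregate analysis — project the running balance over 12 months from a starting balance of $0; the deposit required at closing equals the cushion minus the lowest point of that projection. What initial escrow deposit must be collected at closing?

Cushion = 1 × $419.55 = $419.55
Trial balance (start $0, +$419.55 each month, − disbursements):
  May: +$419.55 → $419.55
  Jun: +$419.55 − $4,087.80 → -$3,248.70
  Jul: +$419.55 − $479.52 → -$3,308.67
  Aug: +$419.55 → -$2,889.12
  Sep: +$419.55 → -$2,469.57
  Oct: +$419.55 → -$2,050.02
  Nov: +$419.55 → -$1,630.47
  Dec: +$419.55 → -$1,210.92
  Jan: +$419.55 − $467.28 → -$1,258.65
  Feb: +$419.55 → -$839.10
  Mar: +$419.55 → -$419.55
  Apr: +$419.55 → $0.00
Lowest trial balance = -$3,308.67 (Jul)
Initial deposit = cushion − low point = $419.55 − (-$3,308.67) = $3,728.22

$3,728.22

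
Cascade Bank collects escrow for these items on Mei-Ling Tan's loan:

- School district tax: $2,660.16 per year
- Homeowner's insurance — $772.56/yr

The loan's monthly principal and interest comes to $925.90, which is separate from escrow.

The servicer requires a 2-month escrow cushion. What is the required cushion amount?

$572.12

School district tax — $2,660.16
Homeowner's insurance — $772.56
Combined annual = $2,660.16 + $772.56 = $3,432.72
Per month = $3,432.72 / 12 = $286.06
Required cushion = 2 × $286.06 = $572.12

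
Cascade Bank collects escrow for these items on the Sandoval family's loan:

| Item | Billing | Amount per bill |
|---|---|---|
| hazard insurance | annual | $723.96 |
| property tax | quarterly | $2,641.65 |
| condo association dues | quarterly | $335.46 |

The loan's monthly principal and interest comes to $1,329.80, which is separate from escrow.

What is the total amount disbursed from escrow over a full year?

Hazard insurance: $723.96 per year
Property tax: $2,641.65 × 4 = $10,566.60 per year
Condo association dues: $335.46 × 4 = $1,341.84 per year
Combined annual = $723.96 + $10,566.60 + $1,341.84 = $12,632.40

$12,632.40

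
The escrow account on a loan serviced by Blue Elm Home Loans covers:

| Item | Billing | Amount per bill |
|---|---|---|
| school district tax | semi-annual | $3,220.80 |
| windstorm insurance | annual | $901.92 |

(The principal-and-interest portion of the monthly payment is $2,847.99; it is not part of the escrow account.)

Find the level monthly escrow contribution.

School district tax = $3,220.80 × 2 = $6,441.60/yr
Windstorm insurance = $901.92/yr
Total per year = $6,441.60 + $901.92 = $7,343.52
Per month = $7,343.52 / 12 = $611.96

$611.96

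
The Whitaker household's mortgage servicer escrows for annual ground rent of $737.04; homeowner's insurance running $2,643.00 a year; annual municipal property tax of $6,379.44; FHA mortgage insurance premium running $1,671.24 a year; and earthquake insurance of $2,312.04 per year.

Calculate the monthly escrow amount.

Ground rent — $737.04
Homeowner's insurance — $2,643.00
Municipal property tax — $6,379.44
FHA mortgage insurance premium — $1,671.24
Earthquake insurance — $2,312.04
Total annual escrow = $13,742.76
Base monthly escrow = $13,742.76 / 12 = $1,145.23

$1,145.23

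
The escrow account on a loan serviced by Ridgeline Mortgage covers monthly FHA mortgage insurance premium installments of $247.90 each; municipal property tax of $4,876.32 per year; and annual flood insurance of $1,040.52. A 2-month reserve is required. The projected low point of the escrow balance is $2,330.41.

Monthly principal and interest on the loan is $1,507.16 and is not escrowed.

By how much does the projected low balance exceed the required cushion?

FHA mortgage insurance premium: $247.90 × 12 = $2,974.80/yr
Municipal property tax: $4,876.32/yr
Flood insurance: $1,040.52/yr
Yearly total = $2,974.80 + $4,876.32 + $1,040.52 = $8,891.64
Monthly escrow = $8,891.64 ÷ 12 = $740.97
Required reserve = 2 × $740.97 = $1,481.94
Excess over cushion: $2,330.41 − $1,481.94 = $848.47

$848.47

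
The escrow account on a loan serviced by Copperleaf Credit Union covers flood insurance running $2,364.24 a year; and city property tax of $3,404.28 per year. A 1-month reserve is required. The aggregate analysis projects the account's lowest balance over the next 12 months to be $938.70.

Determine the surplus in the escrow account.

$457.99

Flood insurance = $2,364.24 per year
City property tax = $3,404.28 per year
Total per year = $5,768.52
Monthly escrow = $5,768.52 ÷ 12 = $480.71
Cushion = 1 × $480.71 = $480.71
Surplus = $938.70 − $480.71 = $457.99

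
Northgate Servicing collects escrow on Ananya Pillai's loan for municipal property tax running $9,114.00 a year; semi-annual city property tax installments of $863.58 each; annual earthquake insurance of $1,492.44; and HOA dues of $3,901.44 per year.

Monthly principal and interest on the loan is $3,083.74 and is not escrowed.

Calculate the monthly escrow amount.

Municipal property tax = $9,114.00 per year
City property tax = $863.58 × 2 = $1,727.16 per year
Earthquake insurance = $1,492.44 per year
HOA dues = $3,901.44 per year
Yearly total = $9,114.00 + $1,727.16 + $1,492.44 + $3,901.44 = $16,235.04
Per month = $16,235.04 / 12 = $1,352.92

$1,352.92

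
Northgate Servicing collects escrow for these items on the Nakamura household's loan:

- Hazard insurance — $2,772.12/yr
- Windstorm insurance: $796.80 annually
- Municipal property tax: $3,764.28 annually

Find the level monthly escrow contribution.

$611.10

Hazard insurance = $2,772.12 per year
Windstorm insurance = $796.80 per year
Municipal property tax = $3,764.28 per year
Yearly total = $7,333.20
Base monthly escrow = $7,333.20 / 12 = $611.10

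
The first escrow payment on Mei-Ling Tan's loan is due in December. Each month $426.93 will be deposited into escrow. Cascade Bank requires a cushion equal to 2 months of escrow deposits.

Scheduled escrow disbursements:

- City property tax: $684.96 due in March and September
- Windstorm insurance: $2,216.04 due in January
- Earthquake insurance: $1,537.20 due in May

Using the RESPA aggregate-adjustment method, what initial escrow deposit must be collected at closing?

$2,730.48

Cushion = 2 × $426.93 = $853.86
Trial balance (start $0, +$426.93 each month, − disbursements):
  Dec: +$426.93 → $426.93
  Jan: +$426.93 − $2,216.04 → -$1,362.18
  Feb: +$426.93 → -$935.25
  Mar: +$426.93 − $684.96 → -$1,193.28
  Apr: +$426.93 → -$766.35
  May: +$426.93 − $1,537.20 → -$1,876.62
  Jun: +$426.93 → -$1,449.69
  Jul: +$426.93 → -$1,022.76
  Aug: +$426.93 → -$595.83
  Sep: +$426.93 − $684.96 → -$853.86
  Oct: +$426.93 → -$426.93
  Nov: +$426.93 → $0.00
Lowest trial balance = -$1,876.62 (May)
Initial deposit = cushion − low point = $853.86 − (-$1,876.62) = $2,730.48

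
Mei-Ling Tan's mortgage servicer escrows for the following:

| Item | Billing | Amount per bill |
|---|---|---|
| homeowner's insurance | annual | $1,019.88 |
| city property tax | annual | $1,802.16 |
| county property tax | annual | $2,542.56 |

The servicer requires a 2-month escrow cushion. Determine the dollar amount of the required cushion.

Homeowner's insurance = $1,019.88 per year
City property tax = $1,802.16 per year
County property tax = $2,542.56 per year
Total per year = $1,019.88 + $1,802.16 + $2,542.56 = $5,364.60
Per month = $5,364.60 ÷ 12 = $447.05
Required cushion = 2 × $447.05 = $894.10

$894.10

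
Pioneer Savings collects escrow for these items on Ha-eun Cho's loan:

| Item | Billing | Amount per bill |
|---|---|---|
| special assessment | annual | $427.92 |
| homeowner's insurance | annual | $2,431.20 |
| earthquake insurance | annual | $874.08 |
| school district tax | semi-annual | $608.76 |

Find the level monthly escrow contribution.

Special assessment = $427.92/yr
Homeowner's insurance = $2,431.20/yr
Earthquake insurance = $874.08/yr
School district tax = $608.76 × 2 = $1,217.52/yr
Yearly total = $4,950.72
Base monthly escrow = $4,950.72 ÷ 12 = $412.56

$412.56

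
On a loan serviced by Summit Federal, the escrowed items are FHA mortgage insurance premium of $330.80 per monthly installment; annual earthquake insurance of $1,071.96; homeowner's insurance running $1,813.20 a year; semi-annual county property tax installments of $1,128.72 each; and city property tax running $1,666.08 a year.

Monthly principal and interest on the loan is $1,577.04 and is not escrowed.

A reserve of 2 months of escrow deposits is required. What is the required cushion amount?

$1,796.38

FHA mortgage insurance premium — $330.80 × 12 = $3,969.60
Earthquake insurance — $1,071.96
Homeowner's insurance — $1,813.20
County property tax — $1,128.72 × 2 = $2,257.44
City property tax — $1,666.08
Combined annual = $10,778.28
Per month = $10,778.28 / 12 = $898.19
Required cushion = 2 × $898.19 = $1,796.38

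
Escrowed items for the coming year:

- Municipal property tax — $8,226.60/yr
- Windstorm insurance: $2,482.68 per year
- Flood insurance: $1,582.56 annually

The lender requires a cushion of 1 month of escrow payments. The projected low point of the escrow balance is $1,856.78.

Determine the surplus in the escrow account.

$832.46

Municipal property tax = $8,226.60
Windstorm insurance = $2,482.68
Flood insurance = $1,582.56
Annual escrow total = $12,291.84
Per month = $12,291.84 / 12 = $1,024.32
Cushion = 1 × $1,024.32 = $1,024.32
Excess over cushion: $1,856.78 − $1,024.32 = $832.46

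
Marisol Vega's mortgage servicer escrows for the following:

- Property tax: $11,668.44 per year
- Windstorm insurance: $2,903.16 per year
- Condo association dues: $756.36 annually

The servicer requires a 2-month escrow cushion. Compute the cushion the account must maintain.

$2,554.66

Property tax — $11,668.44
Windstorm insurance — $2,903.16
Condo association dues — $756.36
Total per year = $11,668.44 + $2,903.16 + $756.36 = $15,327.96
Per month = $15,327.96 ÷ 12 = $1,277.33
Cushion = 2 × $1,277.33 = $2,554.66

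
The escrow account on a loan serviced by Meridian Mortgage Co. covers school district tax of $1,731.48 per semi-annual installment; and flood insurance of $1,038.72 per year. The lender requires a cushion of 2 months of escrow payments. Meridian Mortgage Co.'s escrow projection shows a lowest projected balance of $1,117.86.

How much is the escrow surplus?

School district tax = $1,731.48 × 2 = $3,462.96
Flood insurance = $1,038.72
Yearly total = $4,501.68
Monthly = $4,501.68 ÷ 12 = $375.14
Required reserve = 2 × $375.14 = $750.28
Excess over cushion: $1,117.86 − $750.28 = $367.58

$367.58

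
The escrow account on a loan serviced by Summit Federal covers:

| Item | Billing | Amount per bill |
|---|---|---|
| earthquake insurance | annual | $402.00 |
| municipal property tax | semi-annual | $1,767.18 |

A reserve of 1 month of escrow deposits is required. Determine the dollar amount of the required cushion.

$328.03

Earthquake insurance — $402.00/yr
Municipal property tax — $1,767.18 × 2 = $3,534.36/yr
Yearly total = $402.00 + $3,534.36 = $3,936.36
Per month = $3,936.36 ÷ 12 = $328.03
Cushion = 1 × $328.03 = $328.03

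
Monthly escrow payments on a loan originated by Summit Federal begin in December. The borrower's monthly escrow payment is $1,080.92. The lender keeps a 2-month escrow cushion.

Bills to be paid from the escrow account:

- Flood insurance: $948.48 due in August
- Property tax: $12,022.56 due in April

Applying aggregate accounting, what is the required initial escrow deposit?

$8,779.80

Cushion = 2 × $1,080.92 = $2,161.84
Trial balance (start $0, +$1,080.92 each month, − disbursements):
  Dec: +$1,080.92 → $1,080.92
  Jan: +$1,080.92 → $2,161.84
  Feb: +$1,080.92 → $3,242.76
  Mar: +$1,080.92 → $4,323.68
  Apr: +$1,080.92 − $12,022.56 → -$6,617.96
  May: +$1,080.92 → -$5,537.04
  Jun: +$1,080.92 → -$4,456.12
  Jul: +$1,080.92 → -$3,375.20
  Aug: +$1,080.92 − $948.48 → -$3,242.76
  Sep: +$1,080.92 → -$2,161.84
  Oct: +$1,080.92 → -$1,080.92
  Nov: +$1,080.92 → $0.00
Lowest trial balance = -$6,617.96 (Apr)
Initial deposit = cushion − low point = $2,161.84 − (-$6,617.96) = $8,779.80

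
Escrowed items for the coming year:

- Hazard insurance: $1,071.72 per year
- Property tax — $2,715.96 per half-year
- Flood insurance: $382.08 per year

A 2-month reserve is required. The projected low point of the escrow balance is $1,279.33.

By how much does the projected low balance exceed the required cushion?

Hazard insurance: $1,071.72
Property tax: $2,715.96 × 2 = $5,431.92
Flood insurance: $382.08
Annual escrow total = $1,071.72 + $5,431.92 + $382.08 = $6,885.72
Base monthly escrow = $6,885.72 ÷ 12 = $573.81
Cushion = 2 × $573.81 = $1,147.62
Surplus = $1,279.33 − $1,147.62 = $131.71

$131.71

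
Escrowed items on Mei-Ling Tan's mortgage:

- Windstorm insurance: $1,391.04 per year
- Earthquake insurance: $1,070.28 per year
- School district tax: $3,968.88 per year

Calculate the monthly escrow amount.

Windstorm insurance = $1,391.04/yr
Earthquake insurance = $1,070.28/yr
School district tax = $3,968.88/yr
Annual escrow total = $6,430.20
Monthly = $6,430.20 ÷ 12 = $535.85

$535.85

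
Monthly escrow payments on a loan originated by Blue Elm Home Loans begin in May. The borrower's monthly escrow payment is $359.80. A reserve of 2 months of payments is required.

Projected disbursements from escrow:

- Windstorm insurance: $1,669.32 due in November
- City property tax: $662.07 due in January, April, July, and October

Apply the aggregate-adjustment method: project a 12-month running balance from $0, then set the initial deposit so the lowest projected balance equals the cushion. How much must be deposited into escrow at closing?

$1,194.46

Cushion = 2 × $359.80 = $719.60
Trial balance (start $0, +$359.80 each month, − disbursements):
  May: +$359.80 → $359.80
  Jun: +$359.80 → $719.60
  Jul: +$359.80 − $662.07 → $417.33
  Aug: +$359.80 → $777.13
  Sep: +$359.80 → $1,136.93
  Oct: +$359.80 − $662.07 → $834.66
  Nov: +$359.80 − $1,669.32 → -$474.86
  Dec: +$359.80 → -$115.06
  Jan: +$359.80 − $662.07 → -$417.33
  Feb: +$359.80 → -$57.53
  Mar: +$359.80 → $302.27
  Apr: +$359.80 − $662.07 → $0.00
Lowest trial balance = -$474.86 (Nov)
Initial deposit = cushion − low point = $719.60 − (-$474.86) = $1,194.46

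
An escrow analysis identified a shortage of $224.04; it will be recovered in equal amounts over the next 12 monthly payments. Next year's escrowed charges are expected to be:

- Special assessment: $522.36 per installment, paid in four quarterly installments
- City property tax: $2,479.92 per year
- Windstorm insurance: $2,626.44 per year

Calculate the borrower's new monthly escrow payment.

$618.32

Special assessment — $522.36 × 4 = $2,089.44/yr
City property tax — $2,479.92/yr
Windstorm insurance — $2,626.44/yr
Combined annual = $2,089.44 + $2,479.92 + $2,626.44 = $7,195.80
Base monthly escrow = $7,195.80 / 12 = $599.65
Shortage per month = $224.04 ÷ 12 = $18.67
New monthly escrow = $599.65 + $18.67 = $618.32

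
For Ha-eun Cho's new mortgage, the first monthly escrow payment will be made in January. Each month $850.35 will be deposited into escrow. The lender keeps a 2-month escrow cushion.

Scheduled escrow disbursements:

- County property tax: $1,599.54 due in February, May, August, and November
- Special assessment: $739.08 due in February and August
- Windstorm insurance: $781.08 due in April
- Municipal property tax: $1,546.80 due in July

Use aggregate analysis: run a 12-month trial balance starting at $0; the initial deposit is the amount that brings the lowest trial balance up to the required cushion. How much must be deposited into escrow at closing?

$3,502.56

Cushion = 2 × $850.35 = $1,700.70
Trial balance (start $0, +$850.35 each month, − disbursements):
  Jan: +$850.35 → $850.35
  Feb: +$850.35 − $2,338.62 → -$637.92
  Mar: +$850.35 → $212.43
  Apr: +$850.35 − $781.08 → $281.70
  May: +$850.35 − $1,599.54 → -$467.49
  Jun: +$850.35 → $382.86
  Jul: +$850.35 − $1,546.80 → -$313.59
  Aug: +$850.35 − $2,338.62 → -$1,801.86
  Sep: +$850.35 → -$951.51
  Oct: +$850.35 → -$101.16
  Nov: +$850.35 − $1,599.54 → -$850.35
  Dec: +$850.35 → $0.00
Lowest trial balance = -$1,801.86 (Aug)
Initial deposit = cushion − low point = $1,700.70 − (-$1,801.86) = $3,502.56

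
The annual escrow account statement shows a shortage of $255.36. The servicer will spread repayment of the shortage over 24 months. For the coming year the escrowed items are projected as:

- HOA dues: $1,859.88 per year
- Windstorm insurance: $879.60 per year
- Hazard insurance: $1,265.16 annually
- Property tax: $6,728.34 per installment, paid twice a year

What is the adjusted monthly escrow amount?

$1,465.75

HOA dues: $1,859.88 annually
Windstorm insurance: $879.60 annually
Hazard insurance: $1,265.16 annually
Property tax: $6,728.34 × 2 = $13,456.68 annually
Combined annual = $1,859.88 + $879.60 + $1,265.16 + $13,456.68 = $17,461.32
Per month = $17,461.32 / 12 = $1,455.11
Shortage per month = $255.36 / 24 = $10.64
New monthly escrow = $1,455.11 + $10.64 = $1,465.75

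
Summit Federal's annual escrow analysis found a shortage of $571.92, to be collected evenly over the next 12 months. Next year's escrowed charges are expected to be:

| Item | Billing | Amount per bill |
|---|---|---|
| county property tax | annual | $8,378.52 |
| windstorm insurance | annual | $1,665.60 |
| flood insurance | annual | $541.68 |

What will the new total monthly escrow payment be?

$929.81

County property tax: $8,378.52 annually
Windstorm insurance: $1,665.60 annually
Flood insurance: $541.68 annually
Combined annual = $8,378.52 + $1,665.60 + $541.68 = $10,585.80
Monthly escrow = $10,585.80 / 12 = $882.15
Shortage spread = $571.92 / 12 = $47.66/mo
Adjusted monthly = $882.15 + $47.66 = $929.81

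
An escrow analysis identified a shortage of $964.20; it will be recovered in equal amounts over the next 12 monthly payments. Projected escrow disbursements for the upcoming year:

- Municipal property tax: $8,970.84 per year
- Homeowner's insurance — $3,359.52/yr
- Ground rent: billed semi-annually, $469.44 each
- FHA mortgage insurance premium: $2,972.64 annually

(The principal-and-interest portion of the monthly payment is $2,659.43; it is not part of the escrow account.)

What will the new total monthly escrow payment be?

$1,433.84

Municipal property tax — $8,970.84 per year
Homeowner's insurance — $3,359.52 per year
Ground rent — $469.44 × 2 = $938.88 per year
FHA mortgage insurance premium — $2,972.64 per year
Combined annual = $16,241.88
Per month = $16,241.88 / 12 = $1,353.49
Shortage spread = $964.20 / 12 = $80.35/mo
New monthly escrow = $1,353.49 + $80.35 = $1,433.84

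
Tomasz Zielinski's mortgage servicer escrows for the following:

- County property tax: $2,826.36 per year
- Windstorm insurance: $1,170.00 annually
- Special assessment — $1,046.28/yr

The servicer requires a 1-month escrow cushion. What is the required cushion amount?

County property tax: $2,826.36 annually
Windstorm insurance: $1,170.00 annually
Special assessment: $1,046.28 annually
Combined annual = $2,826.36 + $1,170.00 + $1,046.28 = $5,042.64
Per month = $5,042.64 / 12 = $420.22
Required cushion = 1 × $420.22 = $420.22

$420.22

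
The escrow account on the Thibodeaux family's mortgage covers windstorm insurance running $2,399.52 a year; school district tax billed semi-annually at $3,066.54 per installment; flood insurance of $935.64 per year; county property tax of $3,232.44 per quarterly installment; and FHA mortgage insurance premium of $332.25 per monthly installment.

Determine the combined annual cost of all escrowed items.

Windstorm insurance — $2,399.52
School district tax — $3,066.54 × 2 = $6,133.08
Flood insurance — $935.64
County property tax — $3,232.44 × 4 = $12,929.76
FHA mortgage insurance premium — $332.25 × 12 = $3,987.00
Total per year = $26,385.00

$26,385.00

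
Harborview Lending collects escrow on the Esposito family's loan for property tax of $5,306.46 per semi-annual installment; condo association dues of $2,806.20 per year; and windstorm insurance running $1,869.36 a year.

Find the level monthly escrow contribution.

$1,274.04

Property tax: $5,306.46 × 2 = $10,612.92
Condo association dues: $2,806.20
Windstorm insurance: $1,869.36
Total per year = $15,288.48
Monthly escrow = $15,288.48 ÷ 12 = $1,274.04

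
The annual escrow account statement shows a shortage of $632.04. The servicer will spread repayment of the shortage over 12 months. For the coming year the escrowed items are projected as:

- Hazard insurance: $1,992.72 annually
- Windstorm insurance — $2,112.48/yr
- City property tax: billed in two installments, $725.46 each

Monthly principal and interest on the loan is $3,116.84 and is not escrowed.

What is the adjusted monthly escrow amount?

Hazard insurance: $1,992.72 annually
Windstorm insurance: $2,112.48 annually
City property tax: $725.46 × 2 = $1,450.92 annually
Combined annual = $1,992.72 + $2,112.48 + $1,450.92 = $5,556.12
Base monthly escrow = $5,556.12 / 12 = $463.01
Monthly shortage recovery: $632.04 ÷ 12 = $52.67
New monthly escrow = $463.01 + $52.67 = $515.68

$515.68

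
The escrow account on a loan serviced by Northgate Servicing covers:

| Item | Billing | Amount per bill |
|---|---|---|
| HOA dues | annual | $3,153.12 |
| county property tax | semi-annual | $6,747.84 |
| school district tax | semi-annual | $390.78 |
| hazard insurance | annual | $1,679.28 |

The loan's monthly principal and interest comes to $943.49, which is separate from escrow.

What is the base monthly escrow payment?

$1,592.47

HOA dues: $3,153.12 annually
County property tax: $6,747.84 × 2 = $13,495.68 annually
School district tax: $390.78 × 2 = $781.56 annually
Hazard insurance: $1,679.28 annually
Annual escrow total = $19,109.64
Monthly = $19,109.64 / 12 = $1,592.47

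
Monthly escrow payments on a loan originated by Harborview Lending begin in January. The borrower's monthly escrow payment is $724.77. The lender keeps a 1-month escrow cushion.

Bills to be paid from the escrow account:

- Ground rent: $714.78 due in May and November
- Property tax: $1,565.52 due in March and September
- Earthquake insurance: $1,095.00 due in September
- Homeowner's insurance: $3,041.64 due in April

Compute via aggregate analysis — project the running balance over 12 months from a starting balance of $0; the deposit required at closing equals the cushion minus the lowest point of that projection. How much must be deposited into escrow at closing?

$2,432.85

Cushion = 1 × $724.77 = $724.77
Trial balance (start $0, +$724.77 each month, − disbursements):
  Jan: +$724.77 → $724.77
  Feb: +$724.77 → $1,449.54
  Mar: +$724.77 − $1,565.52 → $608.79
  Apr: +$724.77 − $3,041.64 → -$1,708.08
  May: +$724.77 − $714.78 → -$1,698.09
  Jun: +$724.77 → -$973.32
  Jul: +$724.77 → -$248.55
  Aug: +$724.77 → $476.22
  Sep: +$724.77 − $2,660.52 → -$1,459.53
  Oct: +$724.77 → -$734.76
  Nov: +$724.77 − $714.78 → -$724.77
  Dec: +$724.77 → $0.00
Lowest trial balance = -$1,708.08 (Apr)
Initial deposit = cushion − low point = $724.77 − (-$1,708.08) = $2,432.85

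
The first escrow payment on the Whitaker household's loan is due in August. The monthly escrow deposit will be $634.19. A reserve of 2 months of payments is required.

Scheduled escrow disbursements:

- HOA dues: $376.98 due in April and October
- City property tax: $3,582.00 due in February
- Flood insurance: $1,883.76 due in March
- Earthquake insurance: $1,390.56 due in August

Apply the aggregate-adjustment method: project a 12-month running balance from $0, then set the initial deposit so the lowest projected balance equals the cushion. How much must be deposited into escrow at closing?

Cushion = 2 × $634.19 = $1,268.38
Trial balance (start $0, +$634.19 each month, − disbursements):
  Aug: +$634.19 − $1,390.56 → -$756.37
  Sep: +$634.19 → -$122.18
  Oct: +$634.19 − $376.98 → $135.03
  Nov: +$634.19 → $769.22
  Dec: +$634.19 → $1,403.41
  Jan: +$634.19 → $2,037.60
  Feb: +$634.19 − $3,582.00 → -$910.21
  Mar: +$634.19 − $1,883.76 → -$2,159.78
  Apr: +$634.19 − $376.98 → -$1,902.57
  May: +$634.19 → -$1,268.38
  Jun: +$634.19 → -$634.19
  Jul: +$634.19 → $0.00
Lowest trial balance = -$2,159.78 (Mar)
Initial deposit = cushion − low point = $1,268.38 − (-$2,159.78) = $3,428.16

$3,428.16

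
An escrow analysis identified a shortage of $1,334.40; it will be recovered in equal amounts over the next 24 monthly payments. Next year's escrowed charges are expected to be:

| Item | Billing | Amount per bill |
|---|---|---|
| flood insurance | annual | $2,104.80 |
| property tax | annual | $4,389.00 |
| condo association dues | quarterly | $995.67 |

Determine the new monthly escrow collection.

$928.64

Flood insurance: $2,104.80 per year
Property tax: $4,389.00 per year
Condo association dues: $995.67 × 4 = $3,982.68 per year
Total annual escrow = $2,104.80 + $4,389.00 + $3,982.68 = $10,476.48
Base monthly escrow = $10,476.48 ÷ 12 = $873.04
Shortage per month = $1,334.40 / 24 = $55.60
Adjusted monthly = $873.04 + $55.60 = $928.64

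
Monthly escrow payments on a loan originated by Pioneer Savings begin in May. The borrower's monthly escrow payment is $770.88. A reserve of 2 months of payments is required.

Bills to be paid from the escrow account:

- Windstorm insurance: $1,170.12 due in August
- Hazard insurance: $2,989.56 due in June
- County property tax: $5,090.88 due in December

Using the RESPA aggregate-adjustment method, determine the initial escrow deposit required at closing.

$4,625.28

Cushion = 2 × $770.88 = $1,541.76
Trial balance (start $0, +$770.88 each month, − disbursements):
  May: +$770.88 → $770.88
  Jun: +$770.88 − $2,989.56 → -$1,447.80
  Jul: +$770.88 → -$676.92
  Aug: +$770.88 − $1,170.12 → -$1,076.16
  Sep: +$770.88 → -$305.28
  Oct: +$770.88 → $465.60
  Nov: +$770.88 → $1,236.48
  Dec: +$770.88 − $5,090.88 → -$3,083.52
  Jan: +$770.88 → -$2,312.64
  Feb: +$770.88 → -$1,541.76
  Mar: +$770.88 → -$770.88
  Apr: +$770.88 → $0.00
Lowest trial balance = -$3,083.52 (Dec)
Initial deposit = cushion − low point = $1,541.76 − (-$3,083.52) = $4,625.28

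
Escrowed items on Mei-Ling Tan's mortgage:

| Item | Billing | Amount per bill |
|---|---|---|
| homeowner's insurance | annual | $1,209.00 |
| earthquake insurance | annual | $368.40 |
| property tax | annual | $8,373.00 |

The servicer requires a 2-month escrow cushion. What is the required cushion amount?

$1,658.40

Homeowner's insurance = $1,209.00
Earthquake insurance = $368.40
Property tax = $8,373.00
Total per year = $9,950.40
Monthly escrow = $9,950.40 / 12 = $829.20
Reserve = 2 × $829.20 = $1,658.40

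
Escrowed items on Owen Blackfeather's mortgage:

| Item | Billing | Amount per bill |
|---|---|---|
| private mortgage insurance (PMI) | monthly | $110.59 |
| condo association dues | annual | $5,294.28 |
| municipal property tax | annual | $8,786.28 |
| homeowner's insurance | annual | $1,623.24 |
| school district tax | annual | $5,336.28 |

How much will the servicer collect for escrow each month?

Private mortgage insurance (PMI) — $110.59 × 12 = $1,327.08/yr
Condo association dues — $5,294.28/yr
Municipal property tax — $8,786.28/yr
Homeowner's insurance — $1,623.24/yr
School district tax — $5,336.28/yr
Annual escrow total = $1,327.08 + $5,294.28 + $8,786.28 + $1,623.24 + $5,336.28 = $22,367.16
Base monthly escrow = $22,367.16 / 12 = $1,863.93

$1,863.93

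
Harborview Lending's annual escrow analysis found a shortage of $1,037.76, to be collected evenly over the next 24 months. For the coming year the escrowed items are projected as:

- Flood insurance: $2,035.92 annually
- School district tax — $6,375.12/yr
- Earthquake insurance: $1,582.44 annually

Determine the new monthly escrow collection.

Flood insurance: $2,035.92
School district tax: $6,375.12
Earthquake insurance: $1,582.44
Combined annual = $9,993.48
Monthly = $9,993.48 / 12 = $832.79
Monthly shortage recovery: $1,037.76 ÷ 24 = $43.24
Adjusted monthly = $832.79 + $43.24 = $876.03

$876.03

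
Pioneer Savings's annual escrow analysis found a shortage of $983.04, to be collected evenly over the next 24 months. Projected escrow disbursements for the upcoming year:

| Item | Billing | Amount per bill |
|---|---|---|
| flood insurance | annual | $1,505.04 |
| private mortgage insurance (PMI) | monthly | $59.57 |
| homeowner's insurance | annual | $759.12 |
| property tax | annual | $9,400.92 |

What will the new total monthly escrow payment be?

Flood insurance: $1,505.04
Private mortgage insurance (PMI): $59.57 × 12 = $714.84
Homeowner's insurance: $759.12
Property tax: $9,400.92
Annual escrow total = $1,505.04 + $714.84 + $759.12 + $9,400.92 = $12,379.92
Per month = $12,379.92 ÷ 12 = $1,031.66
Monthly shortage recovery: $983.04 / 24 = $40.96
New monthly escrow = $1,031.66 + $40.96 = $1,072.62

$1,072.62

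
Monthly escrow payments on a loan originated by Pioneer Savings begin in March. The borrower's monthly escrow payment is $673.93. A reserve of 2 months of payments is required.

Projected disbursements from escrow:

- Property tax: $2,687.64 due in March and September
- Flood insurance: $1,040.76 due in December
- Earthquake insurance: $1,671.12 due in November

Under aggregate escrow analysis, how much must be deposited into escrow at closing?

Cushion = 2 × $673.93 = $1,347.86
Trial balance (start $0, +$673.93 each month, − disbursements):
  Mar: +$673.93 − $2,687.64 → -$2,013.71
  Apr: +$673.93 → -$1,339.78
  May: +$673.93 → -$665.85
  Jun: +$673.93 → $8.08
  Jul: +$673.93 → $682.01
  Aug: +$673.93 → $1,355.94
  Sep: +$673.93 − $2,687.64 → -$657.77
  Oct: +$673.93 → $16.16
  Nov: +$673.93 − $1,671.12 → -$981.03
  Dec: +$673.93 − $1,040.76 → -$1,347.86
  Jan: +$673.93 → -$673.93
  Feb: +$673.93 → $0.00
Lowest trial balance = -$2,013.71 (Mar)
Initial deposit = cushion − low point = $1,347.86 − (-$2,013.71) = $3,361.57

$3,361.57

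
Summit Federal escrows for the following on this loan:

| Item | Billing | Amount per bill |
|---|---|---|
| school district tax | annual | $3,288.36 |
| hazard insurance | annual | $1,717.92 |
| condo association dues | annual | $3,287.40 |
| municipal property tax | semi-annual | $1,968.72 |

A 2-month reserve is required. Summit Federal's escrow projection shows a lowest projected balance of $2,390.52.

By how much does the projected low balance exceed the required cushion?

School district tax = $3,288.36 annually
Hazard insurance = $1,717.92 annually
Condo association dues = $3,287.40 annually
Municipal property tax = $1,968.72 × 2 = $3,937.44 annually
Yearly total = $12,231.12
Base monthly escrow = $12,231.12 / 12 = $1,019.26
Required reserve = 2 × $1,019.26 = $2,038.52
Surplus = $2,390.52 − $2,038.52 = $352.00

$352.00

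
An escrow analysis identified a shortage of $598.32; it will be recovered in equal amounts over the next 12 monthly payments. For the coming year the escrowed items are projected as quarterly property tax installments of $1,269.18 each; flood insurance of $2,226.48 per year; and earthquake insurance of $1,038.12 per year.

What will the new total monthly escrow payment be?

$744.97

Property tax: $1,269.18 × 4 = $5,076.72
Flood insurance: $2,226.48
Earthquake insurance: $1,038.12
Annual escrow total = $8,341.32
Per month = $8,341.32 ÷ 12 = $695.11
Monthly shortage recovery: $598.32 / 12 = $49.86
Adjusted monthly = $695.11 + $49.86 = $744.97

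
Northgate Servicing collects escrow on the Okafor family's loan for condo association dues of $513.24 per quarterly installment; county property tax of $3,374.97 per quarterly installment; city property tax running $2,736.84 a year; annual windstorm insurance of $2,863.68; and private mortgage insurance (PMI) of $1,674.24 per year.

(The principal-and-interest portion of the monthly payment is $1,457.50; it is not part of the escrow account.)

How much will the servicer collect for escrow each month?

$1,902.30

Condo association dues: $513.24 × 4 = $2,052.96
County property tax: $3,374.97 × 4 = $13,499.88
City property tax: $2,736.84
Windstorm insurance: $2,863.68
Private mortgage insurance (PMI): $1,674.24
Annual escrow total = $22,827.60
Base monthly escrow = $22,827.60 / 12 = $1,902.30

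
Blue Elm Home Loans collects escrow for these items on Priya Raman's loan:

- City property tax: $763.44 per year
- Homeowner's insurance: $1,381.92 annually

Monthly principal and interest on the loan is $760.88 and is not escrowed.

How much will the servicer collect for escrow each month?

City property tax: $763.44
Homeowner's insurance: $1,381.92
Total annual escrow = $2,145.36
Monthly = $2,145.36 / 12 = $178.78

$178.78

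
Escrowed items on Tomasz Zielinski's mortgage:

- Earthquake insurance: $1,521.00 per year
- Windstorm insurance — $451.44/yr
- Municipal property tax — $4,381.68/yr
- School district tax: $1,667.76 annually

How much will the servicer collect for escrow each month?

$668.49

Earthquake insurance: $1,521.00
Windstorm insurance: $451.44
Municipal property tax: $4,381.68
School district tax: $1,667.76
Yearly total = $1,521.00 + $451.44 + $4,381.68 + $1,667.76 = $8,021.88
Base monthly escrow = $8,021.88 / 12 = $668.49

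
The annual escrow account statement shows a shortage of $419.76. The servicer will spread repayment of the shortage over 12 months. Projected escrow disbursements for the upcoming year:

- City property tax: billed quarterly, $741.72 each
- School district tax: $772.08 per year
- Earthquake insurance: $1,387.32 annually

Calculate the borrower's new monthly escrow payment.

City property tax — $741.72 × 4 = $2,966.88 per year
School district tax — $772.08 per year
Earthquake insurance — $1,387.32 per year
Annual escrow total = $5,126.28
Monthly = $5,126.28 ÷ 12 = $427.19
Shortage spread = $419.76 ÷ 12 = $34.98/mo
Adjusted monthly = $427.19 + $34.98 = $462.17

$462.17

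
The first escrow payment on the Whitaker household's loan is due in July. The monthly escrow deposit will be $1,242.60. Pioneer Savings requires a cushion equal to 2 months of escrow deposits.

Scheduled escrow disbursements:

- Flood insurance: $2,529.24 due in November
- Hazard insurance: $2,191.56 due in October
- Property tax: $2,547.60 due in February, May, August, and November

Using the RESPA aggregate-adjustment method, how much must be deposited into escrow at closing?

Cushion = 2 × $1,242.60 = $2,485.20
Trial balance (start $0, +$1,242.60 each month, − disbursements):
  Jul: +$1,242.60 → $1,242.60
  Aug: +$1,242.60 − $2,547.60 → -$62.40
  Sep: +$1,242.60 → $1,180.20
  Oct: +$1,242.60 − $2,191.56 → $231.24
  Nov: +$1,242.60 − $5,076.84 → -$3,603.00
  Dec: +$1,242.60 → -$2,360.40
  Jan: +$1,242.60 → -$1,117.80
  Feb: +$1,242.60 − $2,547.60 → -$2,422.80
  Mar: +$1,242.60 → -$1,180.20
  Apr: +$1,242.60 → $62.40
  May: +$1,242.60 − $2,547.60 → -$1,242.60
  Jun: +$1,242.60 → $0.00
Lowest trial balance = -$3,603.00 (Nov)
Initial deposit = cushion − low point = $2,485.20 − (-$3,603.00) = $6,088.20

$6,088.20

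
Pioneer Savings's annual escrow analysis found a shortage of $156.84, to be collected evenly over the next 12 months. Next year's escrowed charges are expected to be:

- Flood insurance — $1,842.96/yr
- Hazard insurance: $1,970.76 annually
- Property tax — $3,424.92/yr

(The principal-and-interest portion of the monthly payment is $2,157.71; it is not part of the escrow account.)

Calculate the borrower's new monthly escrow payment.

$616.29

Flood insurance = $1,842.96 annually
Hazard insurance = $1,970.76 annually
Property tax = $3,424.92 annually
Total per year = $1,842.96 + $1,970.76 + $3,424.92 = $7,238.64
Base monthly escrow = $7,238.64 ÷ 12 = $603.22
Shortage per month = $156.84 / 12 = $13.07
New monthly escrow = $603.22 + $13.07 = $616.29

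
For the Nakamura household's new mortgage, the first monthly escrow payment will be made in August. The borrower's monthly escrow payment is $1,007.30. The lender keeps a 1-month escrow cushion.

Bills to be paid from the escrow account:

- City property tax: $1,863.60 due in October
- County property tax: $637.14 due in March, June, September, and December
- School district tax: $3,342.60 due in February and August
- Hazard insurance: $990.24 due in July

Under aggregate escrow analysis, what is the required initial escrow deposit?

$3,828.74

Cushion = 1 × $1,007.30 = $1,007.30
Trial balance (start $0, +$1,007.30 each month, − disbursements):
  Aug: +$1,007.30 − $3,342.60 → -$2,335.30
  Sep: +$1,007.30 − $637.14 → -$1,965.14
  Oct: +$1,007.30 − $1,863.60 → -$2,821.44
  Nov: +$1,007.30 → -$1,814.14
  Dec: +$1,007.30 − $637.14 → -$1,443.98
  Jan: +$1,007.30 → -$436.68
  Feb: +$1,007.30 − $3,342.60 → -$2,771.98
  Mar: +$1,007.30 − $637.14 → -$2,401.82
  Apr: +$1,007.30 → -$1,394.52
  May: +$1,007.30 → -$387.22
  Jun: +$1,007.30 − $637.14 → -$17.06
  Jul: +$1,007.30 − $990.24 → $0.00
Lowest trial balance = -$2,821.44 (Oct)
Initial deposit = cushion − low point = $1,007.30 − (-$2,821.44) = $3,828.74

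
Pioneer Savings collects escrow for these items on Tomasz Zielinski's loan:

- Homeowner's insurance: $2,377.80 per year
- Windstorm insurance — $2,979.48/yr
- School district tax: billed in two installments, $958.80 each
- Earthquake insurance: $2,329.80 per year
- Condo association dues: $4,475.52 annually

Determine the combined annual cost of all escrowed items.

Homeowner's insurance — $2,377.80
Windstorm insurance — $2,979.48
School district tax — $958.80 × 2 = $1,917.60
Earthquake insurance — $2,329.80
Condo association dues — $4,475.52
Yearly total = $2,377.80 + $2,979.48 + $1,917.60 + $2,329.80 + $4,475.52 = $14,080.20

$14,080.20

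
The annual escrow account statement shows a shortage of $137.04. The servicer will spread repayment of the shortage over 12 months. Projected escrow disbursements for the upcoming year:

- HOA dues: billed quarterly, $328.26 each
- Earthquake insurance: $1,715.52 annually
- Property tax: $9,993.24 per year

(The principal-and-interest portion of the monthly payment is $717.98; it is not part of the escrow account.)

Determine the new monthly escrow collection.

HOA dues: $328.26 × 4 = $1,313.04 annually
Earthquake insurance: $1,715.52 annually
Property tax: $9,993.24 annually
Combined annual = $13,021.80
Monthly = $13,021.80 ÷ 12 = $1,085.15
Shortage per month = $137.04 / 12 = $11.42
Adjusted monthly = $1,085.15 + $11.42 = $1,096.57

$1,096.57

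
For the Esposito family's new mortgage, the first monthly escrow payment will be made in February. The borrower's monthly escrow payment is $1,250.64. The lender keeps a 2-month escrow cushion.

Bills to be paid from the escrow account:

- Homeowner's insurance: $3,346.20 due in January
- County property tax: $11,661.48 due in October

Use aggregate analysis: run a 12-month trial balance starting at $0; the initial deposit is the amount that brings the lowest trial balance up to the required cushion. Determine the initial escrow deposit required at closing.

$2,907.00

Cushion = 2 × $1,250.64 = $2,501.28
Trial balance (start $0, +$1,250.64 each month, − disbursements):
  Feb: +$1,250.64 → $1,250.64
  Mar: +$1,250.64 → $2,501.28
  Apr: +$1,250.64 → $3,751.92
  May: +$1,250.64 → $5,002.56
  Jun: +$1,250.64 → $6,253.20
  Jul: +$1,250.64 → $7,503.84
  Aug: +$1,250.64 → $8,754.48
  Sep: +$1,250.64 → $10,005.12
  Oct: +$1,250.64 − $11,661.48 → -$405.72
  Nov: +$1,250.64 → $844.92
  Dec: +$1,250.64 → $2,095.56
  Jan: +$1,250.64 − $3,346.20 → $0.00
Lowest trial balance = -$405.72 (Oct)
Initial deposit = cushion − low point = $2,501.28 − (-$405.72) = $2,907.00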